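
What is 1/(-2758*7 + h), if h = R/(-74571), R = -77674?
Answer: -74571/1439590052 ≈ -5.1800e-5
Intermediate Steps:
h = 77674/74571 (h = -77674/(-74571) = -77674*(-1/74571) = 77674/74571 ≈ 1.0416)
1/(-2758*7 + h) = 1/(-2758*7 + 77674/74571) = 1/(-19306 + 77674/74571) = 1/(-1439590052/74571) = -74571/1439590052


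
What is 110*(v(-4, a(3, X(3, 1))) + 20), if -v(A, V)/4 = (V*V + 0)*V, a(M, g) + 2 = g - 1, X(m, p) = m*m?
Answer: -92840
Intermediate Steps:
X(m, p) = m**2
a(M, g) = -3 + g (a(M, g) = -2 + (g - 1) = -2 + (-1 + g) = -3 + g)
v(A, V) = -4*V**3 (v(A, V) = -4*(V*V + 0)*V = -4*(V**2 + 0)*V = -4*V**2*V = -4*V**3)
110*(v(-4, a(3, X(3, 1))) + 20) = 110*(-4*(-3 + 3**2)**3 + 20) = 110*(-4*(-3 + 9)**3 + 20) = 110*(-4*6**3 + 20) = 110*(-4*216 + 20) = 110*(-864 + 20) = 110*(-844) = -92840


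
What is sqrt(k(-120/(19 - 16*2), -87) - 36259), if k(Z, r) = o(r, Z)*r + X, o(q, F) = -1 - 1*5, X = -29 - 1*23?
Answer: I*sqrt(35789) ≈ 189.18*I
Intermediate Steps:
X = -52 (X = -29 - 23 = -52)
o(q, F) = -6 (o(q, F) = -1 - 5 = -6)
k(Z, r) = -52 - 6*r (k(Z, r) = -6*r - 52 = -52 - 6*r)
sqrt(k(-120/(19 - 16*2), -87) - 36259) = sqrt((-52 - 6*(-87)) - 36259) = sqrt((-52 + 522) - 36259) = sqrt(470 - 36259) = sqrt(-35789) = I*sqrt(35789)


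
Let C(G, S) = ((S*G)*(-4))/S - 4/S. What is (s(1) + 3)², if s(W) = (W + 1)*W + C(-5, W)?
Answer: 441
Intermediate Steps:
C(G, S) = -4*G - 4/S (C(G, S) = ((G*S)*(-4))/S - 4/S = (-4*G*S)/S - 4/S = -4*G - 4/S)
s(W) = 20 - 4/W + W*(1 + W) (s(W) = (W + 1)*W + (-4*(-5) - 4/W) = (1 + W)*W + (20 - 4/W) = W*(1 + W) + (20 - 4/W) = 20 - 4/W + W*(1 + W))
(s(1) + 3)² = ((20 + 1 + 1² - 4/1) + 3)² = ((20 + 1 + 1 - 4*1) + 3)² = ((20 + 1 + 1 - 4) + 3)² = (18 + 3)² = 21² = 441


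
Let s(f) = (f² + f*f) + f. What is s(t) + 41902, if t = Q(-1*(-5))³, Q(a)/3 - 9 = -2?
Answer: 171583405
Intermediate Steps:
Q(a) = 21 (Q(a) = 27 + 3*(-2) = 27 - 6 = 21)
t = 9261 (t = 21³ = 9261)
s(f) = f + 2*f² (s(f) = (f² + f²) + f = 2*f² + f = f + 2*f²)
s(t) + 41902 = 9261*(1 + 2*9261) + 41902 = 9261*(1 + 18522) + 41902 = 9261*18523 + 41902 = 171541503 + 41902 = 171583405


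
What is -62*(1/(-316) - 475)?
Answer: 4653131/158 ≈ 29450.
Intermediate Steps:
-62*(1/(-316) - 475) = -62*(-1/316 - 475) = -62*(-150101/316) = 4653131/158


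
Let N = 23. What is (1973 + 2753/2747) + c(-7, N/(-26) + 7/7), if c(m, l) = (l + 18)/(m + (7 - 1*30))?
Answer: 1409440561/714220 ≈ 1973.4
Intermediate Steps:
c(m, l) = (18 + l)/(-23 + m) (c(m, l) = (18 + l)/(m + (7 - 30)) = (18 + l)/(m - 23) = (18 + l)/(-23 + m))
(1973 + 2753/2747) + c(-7, N/(-26) + 7/7) = (1973 + 2753/2747) + (18 + (23/(-26) + 7/7))/(-23 - 7) = (1973 + 2753*(1/2747)) + (18 + (23*(-1/26) + 7*(1/7)))/(-30) = (1973 + 2753/2747) - (18 + (-23/26 + 1))/30 = 5422584/2747 - (18 + 3/26)/30 = 5422584/2747 - 1/30*471/26 = 5422584/2747 - 157/260 = 1409440561/714220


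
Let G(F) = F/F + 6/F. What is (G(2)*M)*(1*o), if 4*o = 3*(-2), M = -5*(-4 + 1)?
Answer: -90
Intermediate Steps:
G(F) = 1 + 6/F
M = 15 (M = -5*(-3) = 15)
o = -3/2 (o = (3*(-2))/4 = (¼)*(-6) = -3/2 ≈ -1.5000)
(G(2)*M)*(1*o) = (((6 + 2)/2)*15)*(1*(-3/2)) = (((½)*8)*15)*(-3/2) = (4*15)*(-3/2) = 60*(-3/2) = -90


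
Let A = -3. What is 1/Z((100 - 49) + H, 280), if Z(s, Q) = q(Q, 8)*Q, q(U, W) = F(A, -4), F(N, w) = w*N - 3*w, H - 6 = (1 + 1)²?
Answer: 1/6720 ≈ 0.00014881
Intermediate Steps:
H = 10 (H = 6 + (1 + 1)² = 6 + 2² = 6 + 4 = 10)
F(N, w) = -3*w + N*w (F(N, w) = N*w - 3*w = -3*w + N*w)
q(U, W) = 24 (q(U, W) = -4*(-3 - 3) = -4*(-6) = 24)
Z(s, Q) = 24*Q
1/Z((100 - 49) + H, 280) = 1/(24*280) = 1/6720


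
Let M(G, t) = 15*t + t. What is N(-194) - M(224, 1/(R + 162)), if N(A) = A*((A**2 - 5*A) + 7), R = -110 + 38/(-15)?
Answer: -2779132182/371 ≈ -7.4909e+6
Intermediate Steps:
R = -1688/15 (R = -110 + 38*(-1/15) = -110 - 38/15 = -1688/15 ≈ -112.53)
M(G, t) = 16*t
N(A) = A*(7 + A**2 - 5*A)
N(-194) - M(224, 1/(R + 162)) = -194*(7 + (-194)**2 - 5*(-194)) - 16/(-1688/15 + 162) = -194*(7 + 37636 + 970) - 16/742/15 = -194*38613 - 16*15/742 = -7490922 - 1*120/371 = -7490922 - 120/371 = -2779132182/371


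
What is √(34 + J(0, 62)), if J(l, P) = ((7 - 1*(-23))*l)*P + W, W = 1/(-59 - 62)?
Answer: 3*√457/11 ≈ 5.8302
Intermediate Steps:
W = -1/121 (W = 1/(-121) = -1/121 ≈ -0.0082645)
J(l, P) = -1/121 + 30*P*l (J(l, P) = ((7 - 1*(-23))*l)*P - 1/121 = ((7 + 23)*l)*P - 1/121 = (30*l)*P - 1/121 = 30*P*l - 1/121 = -1/121 + 30*P*l)
√(34 + J(0, 62)) = √(34 + (-1/121 + 30*62*0)) = √(34 + (-1/121 + 0)) = √(34 - 1/121) = √(4113/121) = 3*√457/11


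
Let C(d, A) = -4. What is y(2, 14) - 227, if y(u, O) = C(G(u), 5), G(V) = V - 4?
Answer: -231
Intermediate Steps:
G(V) = -4 + V
y(u, O) = -4
y(2, 14) - 227 = -4 - 227 = -231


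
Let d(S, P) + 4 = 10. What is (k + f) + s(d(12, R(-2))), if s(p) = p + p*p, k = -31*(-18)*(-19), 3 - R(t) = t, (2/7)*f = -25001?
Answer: -196127/2 ≈ -98064.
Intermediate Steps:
f = -175007/2 (f = (7/2)*(-25001) = -175007/2 ≈ -87504.)
R(t) = 3 - t
d(S, P) = 6 (d(S, P) = -4 + 10 = 6)
k = -10602 (k = 558*(-19) = -10602)
s(p) = p + p²
(k + f) + s(d(12, R(-2))) = (-10602 - 175007/2) + 6*(1 + 6) = -196211/2 + 6*7 = -196211/2 + 42 = -196127/2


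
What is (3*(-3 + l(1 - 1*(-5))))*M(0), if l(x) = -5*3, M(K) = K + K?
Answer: 0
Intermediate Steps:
M(K) = 2*K
l(x) = -15
(3*(-3 + l(1 - 1*(-5))))*M(0) = (3*(-3 - 15))*(2*0) = (3*(-18))*0 = -54*0 = 0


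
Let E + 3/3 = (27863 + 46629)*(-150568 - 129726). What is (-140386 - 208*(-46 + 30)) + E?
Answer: -20879797707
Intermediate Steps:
E = -20879660649 (E = -1 + (27863 + 46629)*(-150568 - 129726) = -1 + 74492*(-280294) = -1 - 20879660648 = -20879660649)
(-140386 - 208*(-46 + 30)) + E = (-140386 - 208*(-46 + 30)) - 20879660649 = (-140386 - 208*(-16)) - 20879660649 = (-140386 + 3328) - 20879660649 = -137058 - 20879660649 = -20879797707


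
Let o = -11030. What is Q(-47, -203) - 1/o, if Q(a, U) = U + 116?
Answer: -959609/11030 ≈ -87.000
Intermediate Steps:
Q(a, U) = 116 + U
Q(-47, -203) - 1/o = (116 - 203) - 1/(-11030) = -87 - 1*(-1/11030) = -87 + 1/11030 = -959609/11030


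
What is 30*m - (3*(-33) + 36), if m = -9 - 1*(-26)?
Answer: 573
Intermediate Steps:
m = 17 (m = -9 + 26 = 17)
30*m - (3*(-33) + 36) = 30*17 - (3*(-33) + 36) = 510 - (-99 + 36) = 510 - 1*(-63) = 510 + 63 = 573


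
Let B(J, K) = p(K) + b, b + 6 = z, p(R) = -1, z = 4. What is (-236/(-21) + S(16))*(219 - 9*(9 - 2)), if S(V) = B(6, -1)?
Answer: 8996/7 ≈ 1285.1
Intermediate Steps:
b = -2 (b = -6 + 4 = -2)
B(J, K) = -3 (B(J, K) = -1 - 2 = -3)
S(V) = -3
(-236/(-21) + S(16))*(219 - 9*(9 - 2)) = (-236/(-21) - 3)*(219 - 9*(9 - 2)) = (-236*(-1/21) - 3)*(219 - 9*7) = (236/21 - 3)*(219 - 63) = (173/21)*156 = 8996/7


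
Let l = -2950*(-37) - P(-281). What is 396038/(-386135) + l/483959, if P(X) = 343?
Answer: -149651963497/186873508465 ≈ -0.80082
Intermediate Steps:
l = 108807 (l = -2950*(-37) - 1*343 = 109150 - 343 = 108807)
396038/(-386135) + l/483959 = 396038/(-386135) + 108807/483959 = 396038*(-1/386135) + 108807*(1/483959) = -396038/386135 + 108807/483959 = -149651963497/186873508465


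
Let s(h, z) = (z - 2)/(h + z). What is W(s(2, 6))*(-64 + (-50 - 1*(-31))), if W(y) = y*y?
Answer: -83/4 ≈ -20.750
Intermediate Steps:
s(h, z) = (-2 + z)/(h + z)
W(y) = y**2
W(s(2, 6))*(-64 + (-50 - 1*(-31))) = ((-2 + 6)/(2 + 6))**2*(-64 + (-50 - 1*(-31))) = (4/8)**2*(-64 + (-50 + 31)) = ((1/8)*4)**2*(-64 - 19) = (1/2)**2*(-83) = (1/4)*(-83) = -83/4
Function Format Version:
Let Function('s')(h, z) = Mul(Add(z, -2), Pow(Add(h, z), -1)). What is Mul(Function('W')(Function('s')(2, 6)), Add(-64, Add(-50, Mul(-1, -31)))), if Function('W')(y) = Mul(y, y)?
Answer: Rational(-83, 4) ≈ -20.750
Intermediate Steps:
Function('s')(h, z) = Mul(Pow(Add(h, z), -1), Add(-2, z)) (Function('s')(h, z) = Mul(Add(-2, z), Pow(Add(h, z), -1)) = Mul(Pow(Add(h, z), -1), Add(-2, z)))
Function('W')(y) = Pow(y, 2)
Mul(Function('W')(Function('s')(2, 6)), Add(-64, Add(-50, Mul(-1, -31)))) = Mul(Pow(Mul(Pow(Add(2, 6), -1), Add(-2, 6)), 2), Add(-64, Add(-50, Mul(-1, -31)))) = Mul(Pow(Mul(Pow(8, -1), 4), 2), Add(-64, Add(-50, 31))) = Mul(Pow(Mul(Rational(1, 8), 4), 2), Add(-64, -19)) = Mul(Pow(Rational(1, 2), 2), -83) = Mul(Rational(1, 4), -83) = Rational(-83, 4)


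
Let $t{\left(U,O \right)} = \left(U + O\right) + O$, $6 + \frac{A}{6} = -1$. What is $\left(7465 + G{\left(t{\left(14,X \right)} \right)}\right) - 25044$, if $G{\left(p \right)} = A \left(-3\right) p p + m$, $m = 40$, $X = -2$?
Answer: $-4939$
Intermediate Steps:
$A = -42$ ($A = -36 + 6 \left(-1\right) = -36 - 6 = -42$)
$t{\left(U,O \right)} = U + 2 O$ ($t{\left(U,O \right)} = \left(O + U\right) + O = U + 2 O$)
$G{\left(p \right)} = 40 + 126 p^{2}$ ($G{\left(p \right)} = \left(-42\right) \left(-3\right) p p + 40 = 126 p p + 40 = 126 p^{2} + 40 = 40 + 126 p^{2}$)
$\left(7465 + G{\left(t{\left(14,X \right)} \right)}\right) - 25044 = \left(7465 + \left(40 + 126 \left(14 + 2 \left(-2\right)\right)^{2}\right)\right) - 25044 = \left(7465 + \left(40 + 126 \left(14 - 4\right)^{2}\right)\right) - 25044 = \left(7465 + \left(40 + 126 \cdot 10^{2}\right)\right) - 25044 = \left(7465 + \left(40 + 126 \cdot 100\right)\right) - 25044 = \left(7465 + \left(40 + 12600\right)\right) - 25044 = \left(7465 + 12640\right) - 25044 = 20105 - 25044 = -4939$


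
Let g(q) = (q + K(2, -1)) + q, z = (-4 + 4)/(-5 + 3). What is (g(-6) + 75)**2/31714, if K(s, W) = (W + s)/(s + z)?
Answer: 16129/126856 ≈ 0.12714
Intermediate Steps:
z = 0 (z = 0/(-2) = 0*(-1/2) = 0)
K(s, W) = (W + s)/s (K(s, W) = (W + s)/(s + 0) = (W + s)/s)
g(q) = 1/2 + 2*q (g(q) = (q + (-1 + 2)/2) + q = (q + (1/2)*1) + q = (q + 1/2) + q = (1/2 + q) + q = 1/2 + 2*q)
(g(-6) + 75)**2/31714 = ((1/2 + 2*(-6)) + 75)**2/31714 = ((1/2 - 12) + 75)**2*(1/31714) = (-23/2 + 75)**2*(1/31714) = (127/2)**2*(1/31714) = (16129/4)*(1/31714) = 16129/126856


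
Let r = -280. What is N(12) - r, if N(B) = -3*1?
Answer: 277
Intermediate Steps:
N(B) = -3
N(12) - r = -3 - 1*(-280) = -3 + 280 = 277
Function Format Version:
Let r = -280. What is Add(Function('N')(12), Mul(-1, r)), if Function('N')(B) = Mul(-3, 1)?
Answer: 277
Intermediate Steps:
Function('N')(B) = -3
Add(Function('N')(12), Mul(-1, r)) = Add(-3, Mul(-1, -280)) = Add(-3, 280) = 277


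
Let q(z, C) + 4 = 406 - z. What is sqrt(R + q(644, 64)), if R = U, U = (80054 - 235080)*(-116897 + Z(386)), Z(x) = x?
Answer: 2*sqrt(4515558511) ≈ 1.3440e+5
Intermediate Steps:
q(z, C) = 402 - z (q(z, C) = -4 + (406 - z) = 402 - z)
U = 18062234286 (U = (80054 - 235080)*(-116897 + 386) = -155026*(-116511) = 18062234286)
R = 18062234286
sqrt(R + q(644, 64)) = sqrt(18062234286 + (402 - 1*644)) = sqrt(18062234286 + (402 - 644)) = sqrt(18062234286 - 242) = sqrt(18062234044) = 2*sqrt(4515558511)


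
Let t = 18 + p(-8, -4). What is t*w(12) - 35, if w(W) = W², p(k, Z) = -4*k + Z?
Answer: 6589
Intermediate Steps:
p(k, Z) = Z - 4*k
t = 46 (t = 18 + (-4 - 4*(-8)) = 18 + (-4 + 32) = 18 + 28 = 46)
t*w(12) - 35 = 46*12² - 35 = 46*144 - 35 = 6624 - 35 = 6589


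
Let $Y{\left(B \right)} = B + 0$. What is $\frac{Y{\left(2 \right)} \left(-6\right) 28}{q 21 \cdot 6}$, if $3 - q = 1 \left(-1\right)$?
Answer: $- \frac{2}{3} \approx -0.66667$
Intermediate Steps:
$q = 4$ ($q = 3 - 1 \left(-1\right) = 3 - -1 = 3 + 1 = 4$)
$Y{\left(B \right)} = B$
$\frac{Y{\left(2 \right)} \left(-6\right) 28}{q 21 \cdot 6} = \frac{2 \left(-6\right) 28}{4 \cdot 21 \cdot 6} = \frac{\left(-12\right) 28}{84 \cdot 6} = - \frac{336}{504} = \left(-336\right) \frac{1}{504} = - \frac{2}{3}$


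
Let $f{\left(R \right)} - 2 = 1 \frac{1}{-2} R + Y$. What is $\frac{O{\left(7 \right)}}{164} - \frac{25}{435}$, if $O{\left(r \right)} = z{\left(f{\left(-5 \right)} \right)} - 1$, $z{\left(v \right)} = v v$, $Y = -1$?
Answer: $\frac{635}{57072} \approx 0.011126$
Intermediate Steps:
$f{\left(R \right)} = 1 - \frac{R}{2}$ ($f{\left(R \right)} = 2 + \left(1 \frac{1}{-2} R - 1\right) = 2 + \left(1 \left(- \frac{1}{2}\right) R - 1\right) = 2 - \left(1 + \frac{R}{2}\right) = 1 - \frac{R}{2}$)
$z{\left(v \right)} = v^{2}$
$O{\left(r \right)} = \frac{45}{4}$ ($O{\left(r \right)} = \left(1 - - \frac{5}{2}\right)^{2} - 1 = \left(1 + \frac{5}{2}\right)^{2} - 1 = \left(\frac{7}{2}\right)^{2} - 1 = \frac{49}{4} - 1 = \frac{45}{4}$)
$\frac{O{\left(7 \right)}}{164} - \frac{25}{435} = \frac{45}{4 \cdot 164} - \frac{25}{435} = \frac{45}{4} \cdot \frac{1}{164} - \frac{5}{87} = \frac{45}{656} - \frac{5}{87} = \frac{635}{57072}$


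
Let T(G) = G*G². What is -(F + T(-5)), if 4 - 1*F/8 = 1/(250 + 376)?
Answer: 29113/313 ≈ 93.013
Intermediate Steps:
T(G) = G³
F = 10012/313 (F = 32 - 8/(250 + 376) = 32 - 8/626 = 32 - 8*1/626 = 32 - 4/313 = 10012/313 ≈ 31.987)
-(F + T(-5)) = -(10012/313 + (-5)³) = -(10012/313 - 125) = -1*(-29113/313) = 29113/313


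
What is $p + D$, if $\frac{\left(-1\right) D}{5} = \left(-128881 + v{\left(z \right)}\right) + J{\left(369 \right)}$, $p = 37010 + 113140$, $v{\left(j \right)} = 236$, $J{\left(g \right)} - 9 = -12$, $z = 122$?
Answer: $793390$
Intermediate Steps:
$J{\left(g \right)} = -3$ ($J{\left(g \right)} = 9 - 12 = -3$)
$p = 150150$
$D = 643240$ ($D = - 5 \left(\left(-128881 + 236\right) - 3\right) = - 5 \left(-128645 - 3\right) = \left(-5\right) \left(-128648\right) = 643240$)
$p + D = 150150 + 643240 = 793390$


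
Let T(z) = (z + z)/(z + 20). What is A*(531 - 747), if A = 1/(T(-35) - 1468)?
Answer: 324/2195 ≈ 0.14761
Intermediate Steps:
T(z) = 2*z/(20 + z) (T(z) = (2*z)/(20 + z) = 2*z/(20 + z))
A = -3/4390 (A = 1/(2*(-35)/(20 - 35) - 1468) = 1/(2*(-35)/(-15) - 1468) = 1/(2*(-35)*(-1/15) - 1468) = 1/(14/3 - 1468) = 1/(-4390/3) = -3/4390 ≈ -0.00068337)
A*(531 - 747) = -3*(531 - 747)/4390 = -3/4390*(-216) = 324/2195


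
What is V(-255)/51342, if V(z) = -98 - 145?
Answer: -81/17114 ≈ -0.0047330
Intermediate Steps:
V(z) = -243
V(-255)/51342 = -243/51342 = -243*1/51342 = -81/17114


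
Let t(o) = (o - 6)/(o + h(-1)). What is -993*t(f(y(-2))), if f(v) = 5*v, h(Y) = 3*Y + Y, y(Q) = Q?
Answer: -7944/7 ≈ -1134.9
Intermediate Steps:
h(Y) = 4*Y
t(o) = (-6 + o)/(-4 + o) (t(o) = (o - 6)/(o + 4*(-1)) = (-6 + o)/(o - 4) = (-6 + o)/(-4 + o))
-993*t(f(y(-2))) = -993*(-6 + 5*(-2))/(-4 + 5*(-2)) = -993*(-6 - 10)/(-4 - 10) = -993*(-16)/(-14) = -(-993)*(-16)/14 = -993*8/7 = -7944/7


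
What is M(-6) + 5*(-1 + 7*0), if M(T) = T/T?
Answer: -4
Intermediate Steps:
M(T) = 1
M(-6) + 5*(-1 + 7*0) = 1 + 5*(-1 + 7*0) = 1 + 5*(-1 + 0) = 1 + 5*(-1) = 1 - 5 = -4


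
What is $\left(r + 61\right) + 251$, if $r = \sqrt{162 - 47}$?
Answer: $312 + \sqrt{115} \approx 322.72$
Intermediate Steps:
$r = \sqrt{115} \approx 10.724$
$\left(r + 61\right) + 251 = \left(\sqrt{115} + 61\right) + 251 = \left(61 + \sqrt{115}\right) + 251 = 312 + \sqrt{115}$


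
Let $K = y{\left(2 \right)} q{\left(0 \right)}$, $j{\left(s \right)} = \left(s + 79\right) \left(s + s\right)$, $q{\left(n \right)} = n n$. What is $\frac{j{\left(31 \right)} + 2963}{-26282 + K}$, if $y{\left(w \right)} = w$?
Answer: $- \frac{9783}{26282} \approx -0.37223$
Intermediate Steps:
$q{\left(n \right)} = n^{2}$
$j{\left(s \right)} = 2 s \left(79 + s\right)$ ($j{\left(s \right)} = \left(79 + s\right) 2 s = 2 s \left(79 + s\right)$)
$K = 0$ ($K = 2 \cdot 0^{2} = 2 \cdot 0 = 0$)
$\frac{j{\left(31 \right)} + 2963}{-26282 + K} = \frac{2 \cdot 31 \left(79 + 31\right) + 2963}{-26282 + 0} = \frac{2 \cdot 31 \cdot 110 + 2963}{-26282} = \left(6820 + 2963\right) \left(- \frac{1}{26282}\right) = 9783 \left(- \frac{1}{26282}\right) = - \frac{9783}{26282}$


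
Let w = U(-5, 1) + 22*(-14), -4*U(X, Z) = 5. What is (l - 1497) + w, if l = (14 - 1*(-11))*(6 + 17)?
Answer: -4925/4 ≈ -1231.3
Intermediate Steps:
U(X, Z) = -5/4 (U(X, Z) = -¼*5 = -5/4)
w = -1237/4 (w = -5/4 + 22*(-14) = -5/4 - 308 = -1237/4 ≈ -309.25)
l = 575 (l = (14 + 11)*23 = 25*23 = 575)
(l - 1497) + w = (575 - 1497) - 1237/4 = -922 - 1237/4 = -4925/4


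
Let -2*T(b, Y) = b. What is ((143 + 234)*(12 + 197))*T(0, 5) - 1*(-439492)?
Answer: 439492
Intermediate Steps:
T(b, Y) = -b/2
((143 + 234)*(12 + 197))*T(0, 5) - 1*(-439492) = ((143 + 234)*(12 + 197))*(-½*0) - 1*(-439492) = (377*209)*0 + 439492 = 78793*0 + 439492 = 0 + 439492 = 439492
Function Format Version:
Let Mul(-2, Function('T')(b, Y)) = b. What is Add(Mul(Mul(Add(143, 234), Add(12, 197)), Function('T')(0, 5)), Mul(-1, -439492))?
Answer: 439492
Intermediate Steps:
Function('T')(b, Y) = Mul(Rational(-1, 2), b)
Add(Mul(Mul(Add(143, 234), Add(12, 197)), Function('T')(0, 5)), Mul(-1, -439492)) = Add(Mul(Mul(Add(143, 234), Add(12, 197)), Mul(Rational(-1, 2), 0)), Mul(-1, -439492)) = Add(Mul(Mul(377, 209), 0), 439492) = Add(Mul(78793, 0), 439492) = Add(0, 439492) = 439492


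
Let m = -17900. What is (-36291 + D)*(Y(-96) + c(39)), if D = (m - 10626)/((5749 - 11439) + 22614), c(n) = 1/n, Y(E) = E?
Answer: 1149507882815/330018 ≈ 3.4832e+6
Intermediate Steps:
D = -14263/8462 (D = (-17900 - 10626)/((5749 - 11439) + 22614) = -28526/(-5690 + 22614) = -28526/16924 = -28526*1/16924 = -14263/8462 ≈ -1.6855)
(-36291 + D)*(Y(-96) + c(39)) = (-36291 - 14263/8462)*(-96 + 1/39) = -307108705*(-96 + 1/39)/8462 = -307108705/8462*(-3743/39) = 1149507882815/330018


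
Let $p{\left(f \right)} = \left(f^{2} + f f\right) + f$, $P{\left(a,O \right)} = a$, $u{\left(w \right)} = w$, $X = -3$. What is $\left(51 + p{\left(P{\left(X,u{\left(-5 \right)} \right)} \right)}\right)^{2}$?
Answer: $4356$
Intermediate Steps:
$p{\left(f \right)} = f + 2 f^{2}$ ($p{\left(f \right)} = \left(f^{2} + f^{2}\right) + f = 2 f^{2} + f = f + 2 f^{2}$)
$\left(51 + p{\left(P{\left(X,u{\left(-5 \right)} \right)} \right)}\right)^{2} = \left(51 - 3 \left(1 + 2 \left(-3\right)\right)\right)^{2} = \left(51 - 3 \left(1 - 6\right)\right)^{2} = \left(51 - -15\right)^{2} = \left(51 + 15\right)^{2} = 66^{2} = 4356$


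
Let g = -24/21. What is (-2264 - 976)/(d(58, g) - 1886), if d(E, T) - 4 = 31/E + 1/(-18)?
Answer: 845640/491077 ≈ 1.7220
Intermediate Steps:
g = -8/7 (g = -24*1/21 = -8/7 ≈ -1.1429)
d(E, T) = 71/18 + 31/E (d(E, T) = 4 + (31/E + 1/(-18)) = 4 + (31/E + 1*(-1/18)) = 4 + (31/E - 1/18) = 4 + (-1/18 + 31/E) = 71/18 + 31/E)
(-2264 - 976)/(d(58, g) - 1886) = (-2264 - 976)/((71/18 + 31/58) - 1886) = -3240/((71/18 + 31*(1/58)) - 1886) = -3240/((71/18 + 31/58) - 1886) = -3240/(1169/261 - 1886) = -3240/(-491077/261) = -3240*(-261/491077) = 845640/491077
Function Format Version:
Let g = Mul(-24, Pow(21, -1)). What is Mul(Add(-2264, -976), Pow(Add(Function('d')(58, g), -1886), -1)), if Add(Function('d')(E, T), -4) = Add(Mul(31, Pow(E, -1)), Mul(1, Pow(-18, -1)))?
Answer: Rational(845640, 491077) ≈ 1.7220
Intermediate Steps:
g = Rational(-8, 7) (g = Mul(-24, Rational(1, 21)) = Rational(-8, 7) ≈ -1.1429)
Function('d')(E, T) = Add(Rational(71, 18), Mul(31, Pow(E, -1))) (Function('d')(E, T) = Add(4, Add(Mul(31, Pow(E, -1)), Mul(1, Pow(-18, -1)))) = Add(4, Add(Mul(31, Pow(E, -1)), Mul(1, Rational(-1, 18)))) = Add(4, Add(Mul(31, Pow(E, -1)), Rational(-1, 18))) = Add(4, Add(Rational(-1, 18), Mul(31, Pow(E, -1)))) = Add(Rational(71, 18), Mul(31, Pow(E, -1))))
Mul(Add(-2264, -976), Pow(Add(Function('d')(58, g), -1886), -1)) = Mul(Add(-2264, -976), Pow(Add(Add(Rational(71, 18), Mul(31, Pow(58, -1))), -1886), -1)) = Mul(-3240, Pow(Add(Add(Rational(71, 18), Mul(31, Rational(1, 58))), -1886), -1)) = Mul(-3240, Pow(Add(Add(Rational(71, 18), Rational(31, 58)), -1886), -1)) = Mul(-3240, Pow(Add(Rational(1169, 261), -1886), -1)) = Mul(-3240, Pow(Rational(-491077, 261), -1)) = Mul(-3240, Rational(-261, 491077)) = Rational(845640, 491077)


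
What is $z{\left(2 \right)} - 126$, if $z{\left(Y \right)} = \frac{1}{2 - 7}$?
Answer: $- \frac{631}{5} \approx -126.2$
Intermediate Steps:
$z{\left(Y \right)} = - \frac{1}{5}$ ($z{\left(Y \right)} = \frac{1}{-5} = - \frac{1}{5}$)
$z{\left(2 \right)} - 126 = - \frac{1}{5} - 126 = - \frac{631}{5}$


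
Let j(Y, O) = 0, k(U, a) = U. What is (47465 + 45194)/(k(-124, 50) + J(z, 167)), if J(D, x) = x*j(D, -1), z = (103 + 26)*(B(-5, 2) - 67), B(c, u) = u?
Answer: -2989/4 ≈ -747.25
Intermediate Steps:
z = -8385 (z = (103 + 26)*(2 - 67) = 129*(-65) = -8385)
J(D, x) = 0 (J(D, x) = x*0 = 0)
(47465 + 45194)/(k(-124, 50) + J(z, 167)) = (47465 + 45194)/(-124 + 0) = 92659/(-124) = 92659*(-1/124) = -2989/4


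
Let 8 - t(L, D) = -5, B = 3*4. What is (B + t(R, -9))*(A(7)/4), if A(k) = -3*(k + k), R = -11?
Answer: -525/2 ≈ -262.50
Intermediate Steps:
B = 12
A(k) = -6*k
t(L, D) = 13 (t(L, D) = 8 - 1*(-5) = 8 + 5 = 13)
(B + t(R, -9))*(A(7)/4) = (12 + 13)*(-6*7/4) = 25*(-42*¼) = 25*(-21/2) = -525/2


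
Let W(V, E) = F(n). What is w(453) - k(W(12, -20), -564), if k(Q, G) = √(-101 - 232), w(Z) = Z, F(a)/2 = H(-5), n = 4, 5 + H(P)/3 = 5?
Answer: 453 - 3*I*√37 ≈ 453.0 - 18.248*I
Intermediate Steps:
H(P) = 0 (H(P) = -15 + 3*5 = -15 + 15 = 0)
F(a) = 0 (F(a) = 2*0 = 0)
W(V, E) = 0
k(Q, G) = 3*I*√37 (k(Q, G) = √(-333) = 3*I*√37)
w(453) - k(W(12, -20), -564) = 453 - 3*I*√37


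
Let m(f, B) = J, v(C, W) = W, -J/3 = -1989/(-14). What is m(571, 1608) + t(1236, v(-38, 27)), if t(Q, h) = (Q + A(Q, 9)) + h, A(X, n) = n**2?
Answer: 12849/14 ≈ 917.79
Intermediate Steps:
J = -5967/14 (J = -(-5967)/(-14) = -(-5967)*(-1)/14 = -3*1989/14 = -5967/14 ≈ -426.21)
t(Q, h) = 81 + Q + h (t(Q, h) = (Q + 9**2) + h = (Q + 81) + h = (81 + Q) + h = 81 + Q + h)
m(f, B) = -5967/14
m(571, 1608) + t(1236, v(-38, 27)) = -5967/14 + (81 + 1236 + 27) = -5967/14 + 1344 = 12849/14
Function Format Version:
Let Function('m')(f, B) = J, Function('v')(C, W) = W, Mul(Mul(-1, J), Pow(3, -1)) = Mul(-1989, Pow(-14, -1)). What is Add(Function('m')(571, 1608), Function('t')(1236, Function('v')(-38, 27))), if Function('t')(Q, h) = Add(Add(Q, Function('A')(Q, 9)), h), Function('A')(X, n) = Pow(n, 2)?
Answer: Rational(12849, 14) ≈ 917.79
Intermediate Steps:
J = Rational(-5967, 14) (J = Mul(-3, Mul(-1989, Pow(-14, -1))) = Mul(-3, Mul(-1989, Rational(-1, 14))) = Mul(-3, Rational(1989, 14)) = Rational(-5967, 14) ≈ -426.21)
Function('t')(Q, h) = Add(81, Q, h) (Function('t')(Q, h) = Add(Add(Q, Pow(9, 2)), h) = Add(Add(Q, 81), h) = Add(Add(81, Q), h) = Add(81, Q, h))
Function('m')(f, B) = Rational(-5967, 14)
Add(Function('m')(571, 1608), Function('t')(1236, Function('v')(-38, 27))) = Add(Rational(-5967, 14), Add(81, 1236, 27)) = Add(Rational(-5967, 14), 1344) = Rational(12849, 14)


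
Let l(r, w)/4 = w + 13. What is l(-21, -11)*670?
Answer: 5360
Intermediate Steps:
l(r, w) = 52 + 4*w (l(r, w) = 4*(w + 13) = 4*(13 + w) = 52 + 4*w)
l(-21, -11)*670 = (52 + 4*(-11))*670 = (52 - 44)*670 = 8*670 = 5360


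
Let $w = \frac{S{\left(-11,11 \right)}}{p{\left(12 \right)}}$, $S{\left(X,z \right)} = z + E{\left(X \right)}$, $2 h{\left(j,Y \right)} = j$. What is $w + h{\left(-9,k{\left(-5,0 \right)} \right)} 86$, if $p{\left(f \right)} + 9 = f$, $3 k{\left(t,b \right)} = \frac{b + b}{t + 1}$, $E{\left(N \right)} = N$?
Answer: $-387$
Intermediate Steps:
$k{\left(t,b \right)} = \frac{2 b}{3 \left(1 + t\right)}$ ($k{\left(t,b \right)} = \frac{\left(b + b\right) \frac{1}{t + 1}}{3} = \frac{2 b \frac{1}{1 + t}}{3} = \frac{2 b}{3 \left(1 + t\right)}$)
$h{\left(j,Y \right)} = \frac{j}{2}$
$p{\left(f \right)} = -9 + f$
$S{\left(X,z \right)} = X + z$ ($S{\left(X,z \right)} = z + X = X + z$)
$w = 0$ ($w = \frac{-11 + 11}{-9 + 12} = \frac{0}{3} = 0 \cdot \frac{1}{3} = 0$)
$w + h{\left(-9,k{\left(-5,0 \right)} \right)} 86 = 0 + \frac{1}{2} \left(-9\right) 86 = 0 - 387 = -387$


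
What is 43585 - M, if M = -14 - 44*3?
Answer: 43731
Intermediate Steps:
M = -146 (M = -14 - 132 = -146)
43585 - M = 43585 - 1*(-146) = 43585 + 146 = 43731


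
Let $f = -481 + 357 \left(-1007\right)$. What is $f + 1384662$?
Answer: $1024682$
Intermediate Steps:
$f = -359980$ ($f = -481 - 359499 = -359980$)
$f + 1384662 = -359980 + 1384662 = 1024682$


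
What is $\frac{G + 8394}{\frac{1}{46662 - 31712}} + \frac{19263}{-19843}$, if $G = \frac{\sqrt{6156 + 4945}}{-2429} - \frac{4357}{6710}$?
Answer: $\frac{1670730534793682}{13314653} - \frac{14950 \sqrt{11101}}{2429} \approx 1.2548 \cdot 10^{8}$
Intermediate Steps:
$G = - \frac{4357}{6710} - \frac{\sqrt{11101}}{2429}$ ($G = \sqrt{11101} \left(- \frac{1}{2429}\right) - \frac{4357}{6710} = - \frac{\sqrt{11101}}{2429} - \frac{4357}{6710} = - \frac{4357}{6710} - \frac{\sqrt{11101}}{2429} \approx -0.69271$)
$\frac{G + 8394}{\frac{1}{46662 - 31712}} + \frac{19263}{-19843} = \frac{\left(- \frac{4357}{6710} - \frac{\sqrt{11101}}{2429}\right) + 8394}{\frac{1}{46662 - 31712}} + \frac{19263}{-19843} = \frac{\frac{56319383}{6710} - \frac{\sqrt{11101}}{2429}}{\frac{1}{14950}} + 19263 \left(- \frac{1}{19843}\right) = \left(\frac{56319383}{6710} - \frac{\sqrt{11101}}{2429}\right) \frac{1}{\frac{1}{14950}} - \frac{19263}{19843} = \left(\frac{56319383}{6710} - \frac{\sqrt{11101}}{2429}\right) 14950 - \frac{19263}{19843} = \left(\frac{84197477585}{671} - \frac{14950 \sqrt{11101}}{2429}\right) - \frac{19263}{19843} = \frac{1670730534793682}{13314653} - \frac{14950 \sqrt{11101}}{2429}$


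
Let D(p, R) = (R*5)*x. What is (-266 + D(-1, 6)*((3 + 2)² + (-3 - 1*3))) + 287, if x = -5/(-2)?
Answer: 1446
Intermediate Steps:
x = 5/2 (x = -5*(-½) = 5/2 ≈ 2.5000)
D(p, R) = 25*R/2 (D(p, R) = (R*5)*(5/2) = (5*R)*(5/2) = 25*R/2)
(-266 + D(-1, 6)*((3 + 2)² + (-3 - 1*3))) + 287 = (-266 + ((25/2)*6)*((3 + 2)² + (-3 - 1*3))) + 287 = (-266 + 75*(5² + (-3 - 3))) + 287 = (-266 + 75*(25 - 6)) + 287 = (-266 + 75*19) + 287 = (-266 + 1425) + 287 = 1159 + 287 = 1446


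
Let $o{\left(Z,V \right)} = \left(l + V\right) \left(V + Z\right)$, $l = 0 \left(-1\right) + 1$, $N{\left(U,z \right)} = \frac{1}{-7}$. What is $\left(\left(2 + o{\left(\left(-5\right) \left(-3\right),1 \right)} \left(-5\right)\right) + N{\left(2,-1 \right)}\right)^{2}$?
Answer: $\frac{1225449}{49} \approx 25009.0$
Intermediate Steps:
$N{\left(U,z \right)} = - \frac{1}{7}$
$l = 1$ ($l = 0 + 1 = 1$)
$o{\left(Z,V \right)} = \left(1 + V\right) \left(V + Z\right)$
$\left(\left(2 + o{\left(\left(-5\right) \left(-3\right),1 \right)} \left(-5\right)\right) + N{\left(2,-1 \right)}\right)^{2} = \left(\left(2 + \left(1 - -15 + 1^{2} + 1 \left(\left(-5\right) \left(-3\right)\right)\right) \left(-5\right)\right) - \frac{1}{7}\right)^{2} = \left(\left(2 + \left(1 + 15 + 1 + 1 \cdot 15\right) \left(-5\right)\right) - \frac{1}{7}\right)^{2} = \left(\left(2 + \left(1 + 15 + 1 + 15\right) \left(-5\right)\right) - \frac{1}{7}\right)^{2} = \left(\left(2 + 32 \left(-5\right)\right) - \frac{1}{7}\right)^{2} = \left(\left(2 - 160\right) - \frac{1}{7}\right)^{2} = \left(-158 - \frac{1}{7}\right)^{2} = \left(- \frac{1107}{7}\right)^{2} = \frac{1225449}{49}$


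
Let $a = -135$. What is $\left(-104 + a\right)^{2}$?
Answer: $57121$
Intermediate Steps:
$\left(-104 + a\right)^{2} = \left(-104 - 135\right)^{2} = \left(-239\right)^{2} = 57121$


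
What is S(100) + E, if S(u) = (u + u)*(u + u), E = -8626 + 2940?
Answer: 34314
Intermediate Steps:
E = -5686
S(u) = 4*u² (S(u) = (2*u)*(2*u) = 4*u²)
S(100) + E = 4*100² - 5686 = 4*10000 - 5686 = 40000 - 5686 = 34314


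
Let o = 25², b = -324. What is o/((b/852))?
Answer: -44375/27 ≈ -1643.5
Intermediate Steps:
o = 625
o/((b/852)) = 625/((-324/852)) = 625/((-324*1/852)) = 625/(-27/71) = 625*(-71/27) = -44375/27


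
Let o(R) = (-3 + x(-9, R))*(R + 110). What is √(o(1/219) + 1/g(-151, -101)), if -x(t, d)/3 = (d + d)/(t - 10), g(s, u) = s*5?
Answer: 2*I*√813868536734670/3141555 ≈ 18.162*I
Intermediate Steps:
g(s, u) = 5*s
x(t, d) = -6*d/(-10 + t) (x(t, d) = -3*(d + d)/(t - 10) = -3*2*d/(-10 + t) = -6*d/(-10 + t))
o(R) = (-3 + 6*R/19)*(110 + R) (o(R) = (-3 - 6*R/(-10 - 9))*(R + 110) = (-3 - 6*R/(-19))*(110 + R) = (-3 - 6*R*(-1/19))*(110 + R) = (-3 + 6*R/19)*(110 + R))
√(o(1/219) + 1/g(-151, -101)) = √((-330 + 6*(1/219)²/19 + (603/19)/219) + 1/(5*(-151))) = √((-330 + 6*(1/219)²/19 + (603/19)*(1/219)) + 1/(-755)) = √((-330 + (6/19)*(1/47961) + 201/1387) - 1/755) = √((-330 + 2/303753 + 201/1387) - 1/755) = √(-100194469/303753 - 1/755) = √(-75647127848/229333515) = 2*I*√813868536734670/3141555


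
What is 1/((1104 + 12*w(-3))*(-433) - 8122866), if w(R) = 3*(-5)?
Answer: -1/8522958 ≈ -1.1733e-7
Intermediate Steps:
w(R) = -15
1/((1104 + 12*w(-3))*(-433) - 8122866) = 1/((1104 + 12*(-15))*(-433) - 8122866) = 1/((1104 - 180)*(-433) - 8122866) = 1/(924*(-433) - 8122866) = 1/(-400092 - 8122866) = 1/(-8522958) = -1/8522958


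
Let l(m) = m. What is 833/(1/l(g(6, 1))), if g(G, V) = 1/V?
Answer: 833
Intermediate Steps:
833/(1/l(g(6, 1))) = 833/(1/(1/1)) = 833/(1/1) = 833/1 = 833*1 = 833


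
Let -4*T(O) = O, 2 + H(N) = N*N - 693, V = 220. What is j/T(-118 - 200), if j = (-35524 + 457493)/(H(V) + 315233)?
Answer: 421969/28853571 ≈ 0.014624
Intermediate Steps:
H(N) = -695 + N² (H(N) = -2 + (N*N - 693) = -2 + (N² - 693) = -2 + (-693 + N²) = -695 + N²)
T(O) = -O/4
j = 421969/362938 (j = (-35524 + 457493)/((-695 + 220²) + 315233) = 421969/((-695 + 48400) + 315233) = 421969/(47705 + 315233) = 421969/362938 ≈ 1.1626)
j/T(-118 - 200) = 421969/(362938*((-(-118 - 200)/4))) = 421969/(362938*((-¼*(-318)))) = 421969/(362938*(159/2)) = (421969/362938)*(2/159) = 421969/28853571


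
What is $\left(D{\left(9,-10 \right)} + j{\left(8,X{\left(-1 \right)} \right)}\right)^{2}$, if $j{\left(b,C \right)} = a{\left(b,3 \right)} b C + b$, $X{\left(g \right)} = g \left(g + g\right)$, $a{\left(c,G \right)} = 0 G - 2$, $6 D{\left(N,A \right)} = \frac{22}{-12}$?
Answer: $\frac{765625}{1296} \approx 590.76$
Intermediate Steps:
$D{\left(N,A \right)} = - \frac{11}{36}$ ($D{\left(N,A \right)} = \frac{22 \frac{1}{-12}}{6} = \frac{22 \left(- \frac{1}{12}\right)}{6} = \frac{1}{6} \left(- \frac{11}{6}\right) = - \frac{11}{36}$)
$a{\left(c,G \right)} = -2$ ($a{\left(c,G \right)} = 0 - 2 = -2$)
$X{\left(g \right)} = 2 g^{2}$ ($X{\left(g \right)} = g 2 g = 2 g^{2}$)
$j{\left(b,C \right)} = b - 2 C b$ ($j{\left(b,C \right)} = - 2 b C + b = - 2 C b + b = b - 2 C b$)
$\left(D{\left(9,-10 \right)} + j{\left(8,X{\left(-1 \right)} \right)}\right)^{2} = \left(- \frac{11}{36} + 8 \left(1 - 2 \cdot 2 \left(-1\right)^{2}\right)\right)^{2} = \left(- \frac{11}{36} + 8 \left(1 - 2 \cdot 2 \cdot 1\right)\right)^{2} = \left(- \frac{11}{36} + 8 \left(1 - 4\right)\right)^{2} = \left(- \frac{11}{36} + 8 \left(-3\right)\right)^{2} = \left(- \frac{11}{36} - 24\right)^{2} = \left(- \frac{875}{36}\right)^{2} = \frac{765625}{1296}$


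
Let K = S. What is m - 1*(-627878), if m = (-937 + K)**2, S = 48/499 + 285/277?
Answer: 28729849208002662/19105597729 ≈ 1.5037e+6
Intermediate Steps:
S = 155511/138223 (S = 48*(1/499) + 285*(1/277) = 48/499 + 285/277 = 155511/138223 ≈ 1.1251)
K = 155511/138223 ≈ 1.1251
m = 16733864717113600/19105597729 (m = (-937 + 155511/138223)**2 = (-129359440/138223)**2 = 16733864717113600/19105597729 ≈ 8.7586e+5)
m - 1*(-627878) = 16733864717113600/19105597729 - 1*(-627878) = 16733864717113600/19105597729 + 627878 = 28729849208002662/19105597729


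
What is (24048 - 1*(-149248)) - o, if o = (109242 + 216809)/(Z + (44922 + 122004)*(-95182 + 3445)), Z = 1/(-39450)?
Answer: 9517247888893313786/54919028065991 ≈ 1.7330e+5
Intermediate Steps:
Z = -1/39450 ≈ -2.5349e-5
o = -1169337450/54919028065991 (o = (109242 + 216809)/(-1/39450 + (44922 + 122004)*(-95182 + 3445)) = 326051/(-1/39450 + 166926*(-91737)) = 326051/(-1/39450 - 15313290462) = 326051/(-604109308725901/39450) = 326051*(-39450/604109308725901) = -1169337450/54919028065991 ≈ -2.1292e-5)
(24048 - 1*(-149248)) - o = (24048 - 1*(-149248)) - 1*(-1169337450/54919028065991) = (24048 + 149248) + 1169337450/54919028065991 = 173296 + 1169337450/54919028065991 = 9517247888893313786/54919028065991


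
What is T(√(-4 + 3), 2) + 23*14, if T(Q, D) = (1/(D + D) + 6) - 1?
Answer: 1309/4 ≈ 327.25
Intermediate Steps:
T(Q, D) = 5 + 1/(2*D) (T(Q, D) = (1/(2*D) + 6) - 1 = (6 + 1/(2*D)) - 1 = 5 + 1/(2*D))
T(√(-4 + 3), 2) + 23*14 = (5 + (½)/2) + 23*14 = (5 + (½)*(½)) + 322 = (5 + ¼) + 322 = 21/4 + 322 = 1309/4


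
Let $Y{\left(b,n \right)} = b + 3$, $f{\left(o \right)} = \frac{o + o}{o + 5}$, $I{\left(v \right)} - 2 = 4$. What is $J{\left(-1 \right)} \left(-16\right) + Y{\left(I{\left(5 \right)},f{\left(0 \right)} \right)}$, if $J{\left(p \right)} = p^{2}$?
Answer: $-7$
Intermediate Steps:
$I{\left(v \right)} = 6$ ($I{\left(v \right)} = 2 + 4 = 6$)
$f{\left(o \right)} = \frac{2 o}{5 + o}$
$Y{\left(b,n \right)} = 3 + b$
$J{\left(-1 \right)} \left(-16\right) + Y{\left(I{\left(5 \right)},f{\left(0 \right)} \right)} = \left(-1\right)^{2} \left(-16\right) + \left(3 + 6\right) = 1 \left(-16\right) + 9 = -16 + 9 = -7$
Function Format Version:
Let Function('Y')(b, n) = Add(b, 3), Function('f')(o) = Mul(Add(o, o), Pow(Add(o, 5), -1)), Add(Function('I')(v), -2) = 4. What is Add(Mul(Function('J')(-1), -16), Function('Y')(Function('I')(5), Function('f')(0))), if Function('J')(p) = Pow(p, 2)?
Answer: -7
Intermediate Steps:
Function('I')(v) = 6 (Function('I')(v) = Add(2, 4) = 6)
Function('f')(o) = Mul(2, o, Pow(Add(5, o), -1)) (Function('f')(o) = Mul(Mul(2, o), Pow(Add(5, o), -1)) = Mul(2, o, Pow(Add(5, o), -1)))
Function('Y')(b, n) = Add(3, b)
Add(Mul(Function('J')(-1), -16), Function('Y')(Function('I')(5), Function('f')(0))) = Add(Mul(Pow(-1, 2), -16), Add(3, 6)) = Add(Mul(1, -16), 9) = Add(-16, 9) = -7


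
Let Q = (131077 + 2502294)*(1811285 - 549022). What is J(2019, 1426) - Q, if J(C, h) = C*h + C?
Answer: -3324003897460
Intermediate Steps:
J(C, h) = C + C*h
Q = 3324006778573 (Q = 2633371*1262263 = 3324006778573)
J(2019, 1426) - Q = 2019*(1 + 1426) - 1*3324006778573 = 2019*1427 - 3324006778573 = 2881113 - 3324006778573 = -3324003897460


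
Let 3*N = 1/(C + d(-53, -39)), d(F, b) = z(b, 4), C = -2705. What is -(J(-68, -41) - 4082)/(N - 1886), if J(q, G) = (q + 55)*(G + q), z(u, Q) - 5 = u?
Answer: -21898305/15497263 ≈ -1.4130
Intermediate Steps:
z(u, Q) = 5 + u
d(F, b) = 5 + b
J(q, G) = (55 + q)*(G + q)
N = -1/8217 (N = 1/(3*(-2705 + (5 - 39))) = 1/(3*(-2705 - 34)) = (1/3)/(-2739) = (1/3)*(-1/2739) = -1/8217 ≈ -0.00012170)
-(J(-68, -41) - 4082)/(N - 1886) = -(((-68)**2 + 55*(-41) + 55*(-68) - 41*(-68)) - 4082)/(-1/8217 - 1886) = -((4624 - 2255 - 3740 + 2788) - 4082)/(-15497263/8217) = -(1417 - 4082)*(-8217)/15497263 = -(-2665)*(-8217)/15497263 = -1*21898305/15497263 = -21898305/15497263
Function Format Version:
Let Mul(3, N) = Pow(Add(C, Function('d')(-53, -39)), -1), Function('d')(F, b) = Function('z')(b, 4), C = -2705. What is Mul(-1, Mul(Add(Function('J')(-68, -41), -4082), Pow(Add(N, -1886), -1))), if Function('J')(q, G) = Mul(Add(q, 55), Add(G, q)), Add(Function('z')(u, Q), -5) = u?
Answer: Rational(-21898305, 15497263) ≈ -1.4130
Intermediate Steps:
Function('z')(u, Q) = Add(5, u)
Function('d')(F, b) = Add(5, b)
Function('J')(q, G) = Mul(Add(55, q), Add(G, q))
N = Rational(-1, 8217) (N = Mul(Rational(1, 3), Pow(Add(-2705, Add(5, -39)), -1)) = Mul(Rational(1, 3), Pow(Add(-2705, -34), -1)) = Mul(Rational(1, 3), Pow(-2739, -1)) = Mul(Rational(1, 3), Rational(-1, 2739)) = Rational(-1, 8217) ≈ -0.00012170)
Mul(-1, Mul(Add(Function('J')(-68, -41), -4082), Pow(Add(N, -1886), -1))) = Mul(-1, Mul(Add(Add(Pow(-68, 2), Mul(55, -41), Mul(55, -68), Mul(-41, -68)), -4082), Pow(Add(Rational(-1, 8217), -1886), -1))) = Mul(-1, Mul(Add(Add(4624, -2255, -3740, 2788), -4082), Pow(Rational(-15497263, 8217), -1))) = Mul(-1, Mul(Add(1417, -4082), Rational(-8217, 15497263))) = Mul(-1, Mul(-2665, Rational(-8217, 15497263))) = Mul(-1, Rational(21898305, 15497263)) = Rational(-21898305, 15497263)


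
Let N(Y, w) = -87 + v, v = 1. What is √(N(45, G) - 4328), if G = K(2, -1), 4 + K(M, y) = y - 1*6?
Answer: I*√4414 ≈ 66.438*I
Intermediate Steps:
K(M, y) = -10 + y (K(M, y) = -4 + (y - 1*6) = -4 + (y - 6) = -4 + (-6 + y) = -10 + y)
G = -11 (G = -10 - 1 = -11)
N(Y, w) = -86 (N(Y, w) = -87 + 1 = -86)
√(N(45, G) - 4328) = √(-86 - 4328) = √(-4414) = I*√4414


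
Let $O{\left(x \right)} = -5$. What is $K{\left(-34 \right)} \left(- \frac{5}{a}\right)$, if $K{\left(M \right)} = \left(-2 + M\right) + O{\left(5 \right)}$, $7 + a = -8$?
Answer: $- \frac{41}{3} \approx -13.667$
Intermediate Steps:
$a = -15$ ($a = -7 - 8 = -15$)
$K{\left(M \right)} = -7 + M$ ($K{\left(M \right)} = \left(-2 + M\right) - 5 = -7 + M$)
$K{\left(-34 \right)} \left(- \frac{5}{a}\right) = \left(-7 - 34\right) \left(- \frac{5}{-15}\right) = - 41 \left(\left(-5\right) \left(- \frac{1}{15}\right)\right) = \left(-41\right) \frac{1}{3} = - \frac{41}{3}$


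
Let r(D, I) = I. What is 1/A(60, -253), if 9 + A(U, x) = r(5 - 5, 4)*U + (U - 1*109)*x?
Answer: 1/12628 ≈ 7.9189e-5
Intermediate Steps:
A(U, x) = -9 + 4*U + x*(-109 + U) (A(U, x) = -9 + (4*U + (U - 1*109)*x) = -9 + (4*U + (U - 109)*x) = -9 + (4*U + (-109 + U)*x) = -9 + (4*U + x*(-109 + U)) = -9 + 4*U + x*(-109 + U))
1/A(60, -253) = 1/(-9 - 109*(-253) + 4*60 + 60*(-253)) = 1/(-9 + 27577 + 240 - 15180) = 1/12628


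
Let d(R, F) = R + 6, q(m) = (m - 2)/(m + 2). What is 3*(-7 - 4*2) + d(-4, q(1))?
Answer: -43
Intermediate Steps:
q(m) = (-2 + m)/(2 + m)
d(R, F) = 6 + R
3*(-7 - 4*2) + d(-4, q(1)) = 3*(-7 - 4*2) + (6 - 4) = 3*(-7 - 8) + 2 = 3*(-15) + 2 = -45 + 2 = -43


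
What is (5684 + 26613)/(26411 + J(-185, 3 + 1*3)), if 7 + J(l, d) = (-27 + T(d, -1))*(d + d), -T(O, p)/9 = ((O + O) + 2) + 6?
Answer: 32297/23920 ≈ 1.3502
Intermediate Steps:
T(O, p) = -72 - 18*O (T(O, p) = -9*(((O + O) + 2) + 6) = -9*((2*O + 2) + 6) = -9*((2 + 2*O) + 6) = -9*(8 + 2*O) = -72 - 18*O)
J(l, d) = -7 + 2*d*(-99 - 18*d) (J(l, d) = -7 + (-27 + (-72 - 18*d))*(d + d) = -7 + (-99 - 18*d)*(2*d) = -7 + 2*d*(-99 - 18*d))
(5684 + 26613)/(26411 + J(-185, 3 + 1*3)) = (5684 + 26613)/(26411 + (-7 - 198*(3 + 1*3) - 36*(3 + 1*3)²)) = 32297/(26411 + (-7 - 198*(3 + 3) - 36*(3 + 3)²)) = 32297/(26411 + (-7 - 198*6 - 36*6²)) = 32297/(26411 + (-7 - 1188 - 36*36)) = 32297/(26411 + (-7 - 1188 - 1296)) = 32297/(26411 - 2491) = 32297/23920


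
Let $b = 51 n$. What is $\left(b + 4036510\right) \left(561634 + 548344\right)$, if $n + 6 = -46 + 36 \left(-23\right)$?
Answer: $4430621484140$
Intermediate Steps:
$n = -880$ ($n = -6 + \left(-46 + 36 \left(-23\right)\right) = -6 - 874 = -880$)
$b = -44880$ ($b = 51 \left(-880\right) = -44880$)
$\left(b + 4036510\right) \left(561634 + 548344\right) = \left(-44880 + 4036510\right) \left(561634 + 548344\right) = 3991630 \cdot 1109978 = 4430621484140$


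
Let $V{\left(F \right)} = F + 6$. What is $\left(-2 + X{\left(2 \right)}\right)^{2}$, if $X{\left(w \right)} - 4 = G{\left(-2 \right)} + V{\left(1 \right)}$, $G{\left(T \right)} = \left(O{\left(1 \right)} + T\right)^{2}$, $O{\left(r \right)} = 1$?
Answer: $100$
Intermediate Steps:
$V{\left(F \right)} = 6 + F$
$G{\left(T \right)} = \left(1 + T\right)^{2}$
$X{\left(w \right)} = 12$ ($X{\left(w \right)} = 4 + \left(\left(1 - 2\right)^{2} + \left(6 + 1\right)\right) = 4 + \left(\left(-1\right)^{2} + 7\right) = 4 + \left(1 + 7\right) = 4 + 8 = 12$)
$\left(-2 + X{\left(2 \right)}\right)^{2} = \left(-2 + 12\right)^{2} = 10^{2} = 100$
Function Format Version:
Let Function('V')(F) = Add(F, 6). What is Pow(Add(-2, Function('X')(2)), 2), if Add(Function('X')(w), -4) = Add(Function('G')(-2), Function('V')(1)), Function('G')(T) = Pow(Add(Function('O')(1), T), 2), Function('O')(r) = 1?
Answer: 100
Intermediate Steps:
Function('V')(F) = Add(6, F)
Function('G')(T) = Pow(Add(1, T), 2)
Function('X')(w) = 12 (Function('X')(w) = Add(4, Add(Pow(Add(1, -2), 2), Add(6, 1))) = Add(4, Add(Pow(-1, 2), 7)) = Add(4, Add(1, 7)) = Add(4, 8) = 12)
Pow(Add(-2, Function('X')(2)), 2) = Pow(Add(-2, 12), 2) = Pow(10, 2) = 100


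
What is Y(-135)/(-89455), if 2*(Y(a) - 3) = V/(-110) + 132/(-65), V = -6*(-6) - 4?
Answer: -263/12792065 ≈ -2.0560e-5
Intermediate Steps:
V = 32 (V = 36 - 4 = 32)
Y(a) = 263/143 (Y(a) = 3 + (32/(-110) + 132/(-65))/2 = 3 + (32*(-1/110) + 132*(-1/65))/2 = 3 + (-16/55 - 132/65)/2 = 3 + (½)*(-332/143) = 3 - 166/143 = 263/143)
Y(-135)/(-89455) = (263/143)/(-89455) = (263/143)*(-1/89455) = -263/12792065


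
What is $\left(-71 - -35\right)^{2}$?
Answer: $1296$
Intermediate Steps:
$\left(-71 - -35\right)^{2} = \left(-71 + 35\right)^{2} = \left(-36\right)^{2} = 1296$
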